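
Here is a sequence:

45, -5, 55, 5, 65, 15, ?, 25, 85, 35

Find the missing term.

Odd-indexed and even-indexed terms follow separate rules.
Stream A: 45, 55, 65, ?, 85 — linear: a_n = 35 + 10·n.
Stream B: -5, 5, 15, 25, 35 — arithmetic with common difference +10.
So the missing entry in stream A is 75.

75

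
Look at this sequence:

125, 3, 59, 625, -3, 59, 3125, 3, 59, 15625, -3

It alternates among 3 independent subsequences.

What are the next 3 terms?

59, 78125, 3

Split by position mod 3 into 3 tracks.
Track A = 125, 625, 3125, 15625: powers 5^3, 5^4, 5^5, ….
Track B = 3, -3, 3, -3: oscillating between 3 and -3.
Track C = 59, 59, 59: the constant sequence 59.
Position 12 → track C, term 4 = 59.
Position 13 → track A, term 5 = 78125.
The 14th slot belongs to track B; its 5th term is 3.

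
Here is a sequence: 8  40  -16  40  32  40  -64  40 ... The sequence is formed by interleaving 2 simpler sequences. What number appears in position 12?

Odd-indexed and even-indexed terms follow separate rules.
Subsequence A: 8, -16, 32, -64. Geometric, ×-2 each step.
Subsequence B: 40, 40, 40, 40. The constant sequence 40.
Position 12 falls in subsequence B as its term 6, giving 40.

40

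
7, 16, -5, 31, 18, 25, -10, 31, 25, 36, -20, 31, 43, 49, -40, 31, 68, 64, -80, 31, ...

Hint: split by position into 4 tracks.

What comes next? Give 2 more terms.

111, 81

Read the sequence 4 terms at a time; column i is its own pattern.
Stream A: 7, 18, 25, 43, 68 (Fibonacci-style (each term is the sum of the two before it)).
Stream B: 16, 25, 36, 49, 64 (the squares 4², 5², 6², …).
Stream C: -5, -10, -20, -40, -80 (geometric, ×2 each step).
Stream D: 31, 31, 31, 31, 31 (constant 31).
Position 21 falls in stream A as its term 6, giving 111.
The 22nd slot belongs to stream B; its 6th term is 81.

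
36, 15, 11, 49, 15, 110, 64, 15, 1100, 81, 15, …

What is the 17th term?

Split by position mod 3 into 3 tracks.
Track A: 36, 49, 64, 81 — perfect squares starting at 6².
Track B: 15, 15, 15, 15 — constant 15.
Track C: 11, 110, 1100 — a geometric progression (common ratio 10).
The 17th slot belongs to track B; its 6th term is 15.

15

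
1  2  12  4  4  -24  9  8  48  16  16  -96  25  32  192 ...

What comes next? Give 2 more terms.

Taking every 3rd term gives 3 separate tracks.
Track A: 1, 4, 9, 16, 25. Perfect squares starting at 1².
Track B: 2, 4, 8, 16, 32. Powers 2^1, 2^2, 2^3, ….
Track C: 12, -24, 48, -96, 192. A geometric progression (common ratio -2).
Position 16 falls in track A as its term 6, giving 36.
Position 17 falls in track B as its term 6, giving 64.

36, 64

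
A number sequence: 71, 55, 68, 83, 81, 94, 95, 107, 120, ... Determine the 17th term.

185

Positions follow the repeating pattern ABB; grouping by letter gives 2 tracks.
Stream A is 71, 83, 95, which is adding 12 each time.
Stream B is 55, 68, 81, 94, 107, 120, which is adding 13 each time.
Position 17 falls in stream B as its term 11, giving 185.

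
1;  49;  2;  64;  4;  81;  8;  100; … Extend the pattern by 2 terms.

16, 121

Positions 1, 3, 5, … form one subsequence and positions 2, 4, 6, … form another.
Subsequence A = 1, 2, 4, 8: powers of 2.
Subsequence B = 49, 64, 81, 100: perfect squares starting at 7².
The 9th slot belongs to subsequence A; its 5th term is 16.
Position 10 → subsequence B, term 5 = 121.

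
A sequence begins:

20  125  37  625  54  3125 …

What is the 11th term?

The terms cycle through 2 interleaved subsequences.
Track A is 20, 37, 54, which is arithmetic with common difference +17.
Track B is 125, 625, 3125, which is powers of 5.
Term 11 comes from track A (its 6th entry): 105.

105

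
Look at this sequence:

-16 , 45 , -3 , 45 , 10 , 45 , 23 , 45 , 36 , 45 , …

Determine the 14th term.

Positions 1, 3, 5, … form one subsequence and positions 2, 4, 6, … form another.
Track A: -16, -3, 10, 23, 36. Arithmetic with common difference +13.
Track B: 45, 45, 45, 45, 45. The constant sequence 45.
Position 14 falls in track B as its term 7, giving 45.

45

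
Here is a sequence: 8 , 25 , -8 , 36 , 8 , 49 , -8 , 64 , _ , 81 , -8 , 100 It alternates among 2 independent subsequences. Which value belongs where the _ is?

Odd-indexed and even-indexed terms follow separate rules.
Subsequence A: 8, -8, 8, -8, ?, -8. The oscillation 8·(−1)^(n+1).
Subsequence B: 25, 36, 49, 64, 81, 100. Perfect squares starting at 5².
Subsequence A's pattern makes the blank 8.

8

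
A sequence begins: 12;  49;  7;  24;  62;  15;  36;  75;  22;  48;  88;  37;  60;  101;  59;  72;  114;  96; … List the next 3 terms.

The terms cycle through 3 interleaved subsequences.
Stream A: 12, 24, 36, 48, 60, 72. Arithmetic with common difference +12.
Stream B: 49, 62, 75, 88, 101, 114. Arithmetic with common difference +13.
Stream C: 7, 15, 22, 37, 59, 96. Fibonacci-style (each term is the sum of the two before it).
Position 19 → stream A, term 7 = 84.
The 20th slot belongs to stream B; its 7th term is 127.
The 21st slot belongs to stream C; its 7th term is 155.

84, 127, 155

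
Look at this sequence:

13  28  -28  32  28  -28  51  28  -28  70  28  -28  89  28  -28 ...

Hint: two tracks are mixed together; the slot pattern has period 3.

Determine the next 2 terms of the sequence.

Positions follow the repeating pattern ABB; grouping by letter gives 2 tracks.
Track A: 13, 32, 51, 70, 89. Arithmetic with common difference +19.
Track B: 28, -28, 28, -28, 28, -28, 28, -28, 28, -28. The oscillation 28·(−1)^(n+1).
Position 16 → track A, term 6 = 108.
The 17th slot belongs to track B; its 11th term is 28.

108, 28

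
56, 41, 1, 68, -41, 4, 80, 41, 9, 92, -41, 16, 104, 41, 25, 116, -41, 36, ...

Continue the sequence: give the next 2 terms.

128, 41

The terms cycle through 3 interleaved subsequences.
Track A is 56, 68, 80, 92, 104, 116, which is adding 12 each time.
Track B is 41, -41, 41, -41, 41, -41, which is the oscillation 41·(−1)^(n+1).
Track C is 1, 4, 9, 16, 25, 36, which is perfect squares starting at 1².
Position 19 → track A, term 7 = 128.
Position 20 → track B, term 7 = 41.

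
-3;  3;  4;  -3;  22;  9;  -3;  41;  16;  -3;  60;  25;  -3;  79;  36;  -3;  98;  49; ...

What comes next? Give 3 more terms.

-3, 117, 64

The terms cycle through 3 interleaved subsequences.
Subsequence A: -3, -3, -3, -3, -3, -3. Constant -3.
Subsequence B: 3, 22, 41, 60, 79, 98. Adding 19 each time.
Subsequence C: 4, 9, 16, 25, 36, 49. Consecutive squares n² from n = 2.
Position 19 falls in subsequence A as its term 7, giving -3.
The 20th slot belongs to subsequence B; its 7th term is 117.
Position 21 falls in subsequence C as its term 7, giving 64.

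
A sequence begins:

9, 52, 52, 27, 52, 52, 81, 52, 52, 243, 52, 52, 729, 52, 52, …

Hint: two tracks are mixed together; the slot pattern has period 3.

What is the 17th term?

52

Reading positions in blocks of 3 reveals the pattern ABB — 2 tracks woven together.
Subsequence A: 9, 27, 81, 243, 729 (powers of 3).
Subsequence B: 52, 52, 52, 52, 52, 52, 52, 52, 52, 52 (always 52).
Position 17 → subsequence B, term 11 = 52.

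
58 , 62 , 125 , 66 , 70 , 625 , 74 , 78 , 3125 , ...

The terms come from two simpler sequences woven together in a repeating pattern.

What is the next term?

82

Positions follow the repeating pattern AAB; grouping by letter gives 2 tracks.
Track A: 58, 62, 66, 70, 74, 78 — arithmetic with common difference +4.
Track B: 125, 625, 3125 — powers of 5.
Term 10 comes from track A (its 7th entry): 82.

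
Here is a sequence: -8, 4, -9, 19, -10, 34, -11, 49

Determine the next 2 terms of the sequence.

-12, 64

The terms cycle through 2 interleaved subsequences.
Track A is -8, -9, -10, -11, which is arithmetic, step −1.
Track B is 4, 19, 34, 49, which is adding 15 each time.
Position 9 → track A, term 5 = -12.
Position 10 → track B, term 5 = 64.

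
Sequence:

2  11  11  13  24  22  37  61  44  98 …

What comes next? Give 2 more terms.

159, 88

The slot pattern repeats as AAB (period 3), so there are 2 interleaved tracks.
Track A: 2, 11, 13, 24, 37, 61, 98 — Fibonacci-style (each term is the sum of the two before it).
Track B: 11, 22, 44 — geometric, ×2 each step.
Position 11 → track A, term 8 = 159.
Position 12 falls in track B as its term 4, giving 88.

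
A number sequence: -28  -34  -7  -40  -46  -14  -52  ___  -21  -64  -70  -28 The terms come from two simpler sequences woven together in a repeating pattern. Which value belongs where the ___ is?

-58

The slot pattern repeats as AAB (period 3), so there are 2 interleaved tracks.
Track A: -28, -34, -40, -46, -52, ?, -64, -70 — arithmetic, step −6.
Track B: -7, -14, -21, -28 — subtracting 7 each time.
Filling track A at index 6 by its rule yields -58.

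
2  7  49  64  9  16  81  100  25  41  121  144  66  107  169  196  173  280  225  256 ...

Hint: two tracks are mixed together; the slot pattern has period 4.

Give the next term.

453

The slot pattern repeats as AABB (period 4), so there are 2 interleaved tracks.
Subsequence A = 2, 7, 9, 16, 25, 41, 66, 107, 173, 280: Fibonacci-style (each term is the sum of the two before it).
Subsequence B = 49, 64, 81, 100, 121, 144, 169, 196, 225, 256: perfect squares starting at 7².
The 21st slot belongs to subsequence A; its 11th term is 453.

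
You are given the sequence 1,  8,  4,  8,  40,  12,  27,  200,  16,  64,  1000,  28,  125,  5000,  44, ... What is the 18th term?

Read the sequence 3 terms at a time; column i is its own pattern.
Subsequence A: 1, 8, 27, 64, 125 — perfect cubes starting at 1³.
Subsequence B: 8, 40, 200, 1000, 5000 — geometric, ×5 each step.
Subsequence C: 4, 12, 16, 28, 44 — a Fibonacci-like recurrence a_n = a_{n-1} + a_{n-2}.
Position 18 → subsequence C, term 6 = 72.

72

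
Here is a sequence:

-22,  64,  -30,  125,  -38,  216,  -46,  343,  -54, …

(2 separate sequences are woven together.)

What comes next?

512

Taking every 2nd term gives 2 separate tracks.
Subsequence A: -22, -30, -38, -46, -54 — arithmetic with common difference −8.
Subsequence B: 64, 125, 216, 343 — consecutive cubes n³ from n = 4.
Position 10 falls in subsequence B as its term 5, giving 512.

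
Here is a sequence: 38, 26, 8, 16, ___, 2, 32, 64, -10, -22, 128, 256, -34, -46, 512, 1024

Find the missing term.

The slot pattern repeats as AABB (period 4), so there are 2 interleaved tracks.
Track A is 38, 26, ?, 2, -10, -22, -34, -46, which is arithmetic with common difference −12.
Track B is 8, 16, 32, 64, 128, 256, 512, 1024, which is powers of 2.
The gap is track A's term 3; the rule gives 14.

14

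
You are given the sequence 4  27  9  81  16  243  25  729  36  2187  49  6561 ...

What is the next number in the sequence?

Taking every 2nd term gives 2 separate tracks.
Stream A: 4, 9, 16, 25, 36, 49. The squares 2², 3², 4², ….
Stream B: 27, 81, 243, 729, 2187, 6561. Successive powers of 3.
Position 13 falls in stream A as its term 7, giving 64.

64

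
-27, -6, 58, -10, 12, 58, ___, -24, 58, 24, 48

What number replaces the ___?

7

The terms cycle through 3 interleaved subsequences.
Track A: -27, -10, ?, 24 — adding 17 each time.
Track B: -6, 12, -24, 48 — geometric with ratio -2.
Track C: 58, 58, 58 — always 58.
Filling track A at index 3 by its rule yields 7.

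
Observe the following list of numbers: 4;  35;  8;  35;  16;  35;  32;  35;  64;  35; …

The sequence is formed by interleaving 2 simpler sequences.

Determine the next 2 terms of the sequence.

128, 35

Positions 1, 3, 5, … form one subsequence and positions 2, 4, 6, … form another.
Stream A = 4, 8, 16, 32, 64: powers 2^2, 2^3, 2^4, ….
Stream B = 35, 35, 35, 35, 35: always 35.
Position 11 falls in stream A as its term 6, giving 128.
Term 12 comes from stream B (its 6th entry): 35.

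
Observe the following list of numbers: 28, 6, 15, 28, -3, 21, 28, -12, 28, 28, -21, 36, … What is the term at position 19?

28

Read the sequence 3 terms at a time; column i is its own pattern.
Track A: 28, 28, 28, 28. Constant 28.
Track B: 6, -3, -12, -21. Arithmetic with common difference −9.
Track C: 15, 21, 28, 36. Triangular numbers starting at T_5.
Position 19 → track A, term 7 = 28.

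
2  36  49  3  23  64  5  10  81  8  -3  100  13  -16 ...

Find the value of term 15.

121

Taking every 3rd term gives 3 separate tracks.
Track A: 2, 3, 5, 8, 13. Each term equals the sum of the previous two.
Track B: 36, 23, 10, -3, -16. Arithmetic, step −13.
Track C: 49, 64, 81, 100. Perfect squares starting at 7².
The 15th slot belongs to track C; its 5th term is 121.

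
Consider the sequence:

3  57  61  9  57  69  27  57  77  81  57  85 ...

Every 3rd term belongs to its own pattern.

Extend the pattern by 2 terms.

Split by position mod 3 into 3 tracks.
Stream A is 3, 9, 27, 81, which is successive powers of 3.
Stream B is 57, 57, 57, 57, which is always 57.
Stream C is 61, 69, 77, 85, which is linear: a_n = 53 + 8·n.
Position 13 falls in stream A as its term 5, giving 243.
Term 14 comes from stream B (its 5th entry): 57.

243, 57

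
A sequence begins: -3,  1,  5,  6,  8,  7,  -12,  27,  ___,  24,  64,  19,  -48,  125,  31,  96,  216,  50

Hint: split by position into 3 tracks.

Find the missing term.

12

Taking every 3rd term gives 3 separate tracks.
Track A: -3, 6, -12, 24, -48, 96 — a geometric progression (common ratio -2).
Track B: 1, 8, 27, 64, 125, 216 — consecutive cubes n³ from n = 1.
Track C: 5, 7, ?, 19, 31, 50 — a Fibonacci-like recurrence a_n = a_{n-1} + a_{n-2}.
Track C's pattern makes the blank 12.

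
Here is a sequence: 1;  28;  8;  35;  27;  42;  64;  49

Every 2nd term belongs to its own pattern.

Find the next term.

Taking every 2nd term gives 2 separate tracks.
Subsequence A: 1, 8, 27, 64 — the cubes 1³, 2³, 3³, ….
Subsequence B: 28, 35, 42, 49 — linear: a_n = 21 + 7·n.
Position 9 → subsequence A, term 5 = 125.

125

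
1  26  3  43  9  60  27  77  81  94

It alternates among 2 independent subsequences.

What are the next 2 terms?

243, 111

Positions 1, 3, 5, … form one subsequence and positions 2, 4, 6, … form another.
Track A: 1, 3, 9, 27, 81 (powers of 3).
Track B: 26, 43, 60, 77, 94 (arithmetic with common difference +17).
Position 11 → track A, term 6 = 243.
Term 12 comes from track B (its 6th entry): 111.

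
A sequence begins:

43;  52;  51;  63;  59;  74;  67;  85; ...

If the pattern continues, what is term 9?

Positions 1, 3, 5, … form one subsequence and positions 2, 4, 6, … form another.
Track A is 43, 51, 59, 67, which is adding 8 each time.
Track B is 52, 63, 74, 85, which is arithmetic, step +11.
Position 9 → track A, term 5 = 75.

75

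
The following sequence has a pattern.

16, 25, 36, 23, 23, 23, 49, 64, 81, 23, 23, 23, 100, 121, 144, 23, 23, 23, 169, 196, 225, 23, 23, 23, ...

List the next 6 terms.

Reading positions in blocks of 6 reveals the pattern AAABBB — 2 tracks woven together.
Subsequence A = 16, 25, 36, 49, 64, 81, 100, 121, 144, 169, 196, 225: consecutive squares n² from n = 4.
Subsequence B = 23, 23, 23, 23, 23, 23, 23, 23, 23, 23, 23, 23: the constant sequence 23.
Position 25 → subsequence A, term 13 = 256.
Position 26 falls in subsequence A as its term 14, giving 289.
The 27th slot belongs to subsequence A; its 15th term is 324.
Term 28 comes from subsequence B (its 13th entry): 23.
Term 29 comes from subsequence B (its 14th entry): 23.
Term 30 comes from subsequence B (its 15th entry): 23.

256, 289, 324, 23, 23, 23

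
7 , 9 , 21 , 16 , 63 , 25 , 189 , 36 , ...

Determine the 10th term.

Positions 1, 3, 5, … form one subsequence and positions 2, 4, 6, … form another.
Stream A is 7, 21, 63, 189, which is geometric, ×3 each step.
Stream B is 9, 16, 25, 36, which is the squares 3², 4², 5², ….
Position 10 falls in stream B as its term 5, giving 49.

49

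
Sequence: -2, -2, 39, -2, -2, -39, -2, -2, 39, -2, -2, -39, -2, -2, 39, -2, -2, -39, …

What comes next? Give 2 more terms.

Positions follow the repeating pattern AAB; grouping by letter gives 2 tracks.
Subsequence A: -2, -2, -2, -2, -2, -2, -2, -2, -2, -2, -2, -2. The constant sequence -2.
Subsequence B: 39, -39, 39, -39, 39, -39. The oscillation 39·(−1)^(n+1).
Position 19 falls in subsequence A as its term 13, giving -2.
The 20th slot belongs to subsequence A; its 14th term is -2.

-2, -2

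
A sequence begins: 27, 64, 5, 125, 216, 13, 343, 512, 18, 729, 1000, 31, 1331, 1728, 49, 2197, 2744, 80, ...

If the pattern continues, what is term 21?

129

Reading positions in blocks of 3 reveals the pattern AAB — 2 tracks woven together.
Subsequence A = 27, 64, 125, 216, 343, 512, 729, 1000, 1331, 1728, 2197, 2744: the cubes 3³, 4³, 5³, ….
Subsequence B = 5, 13, 18, 31, 49, 80: each term equals the sum of the previous two.
The 21st slot belongs to subsequence B; its 7th term is 129.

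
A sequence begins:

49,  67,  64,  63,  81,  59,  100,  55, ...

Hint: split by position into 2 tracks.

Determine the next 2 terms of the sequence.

121, 51

The terms cycle through 2 interleaved subsequences.
Subsequence A is 49, 64, 81, 100, which is consecutive squares n² from n = 7.
Subsequence B is 67, 63, 59, 55, which is arithmetic, step −4.
Position 9 falls in subsequence A as its term 5, giving 121.
Position 10 → subsequence B, term 5 = 51.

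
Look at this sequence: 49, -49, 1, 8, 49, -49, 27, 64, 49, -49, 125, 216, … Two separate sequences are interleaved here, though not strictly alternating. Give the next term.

49

Reading positions in blocks of 4 reveals the pattern AABB — 2 tracks woven together.
Track A: 49, -49, 49, -49, 49, -49 (alternating ±49).
Track B: 1, 8, 27, 64, 125, 216 (perfect cubes starting at 1³).
Term 13 comes from track A (its 7th entry): 49.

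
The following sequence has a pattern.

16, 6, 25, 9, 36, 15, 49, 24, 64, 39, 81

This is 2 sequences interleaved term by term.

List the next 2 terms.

63, 100

Split by position mod 2 into 2 tracks.
Subsequence A = 16, 25, 36, 49, 64, 81: the squares 4², 5², 6², ….
Subsequence B = 6, 9, 15, 24, 39: Fibonacci-style (each term is the sum of the two before it).
Term 12 comes from subsequence B (its 6th entry): 63.
The 13th slot belongs to subsequence A; its 7th term is 100.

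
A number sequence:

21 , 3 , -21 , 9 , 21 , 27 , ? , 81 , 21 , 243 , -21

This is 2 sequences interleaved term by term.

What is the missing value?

-21

Split by position mod 2 into 2 tracks.
Subsequence A: 21, -21, 21, ?, 21, -21. Alternating ±21.
Subsequence B: 3, 9, 27, 81, 243. Successive powers of 3.
So the missing entry in subsequence A is -21.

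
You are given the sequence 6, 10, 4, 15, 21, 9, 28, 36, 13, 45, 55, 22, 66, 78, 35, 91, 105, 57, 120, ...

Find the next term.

136

The slot pattern repeats as AAB (period 3), so there are 2 interleaved tracks.
Subsequence A = 6, 10, 15, 21, 28, 36, 45, 55, 66, 78, 91, 105, 120: the triangular numbers T_3, T_4, ….
Subsequence B = 4, 9, 13, 22, 35, 57: each term equals the sum of the previous two.
Position 20 → subsequence A, term 14 = 136.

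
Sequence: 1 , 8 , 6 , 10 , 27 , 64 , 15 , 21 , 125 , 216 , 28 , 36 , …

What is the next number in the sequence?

The slot pattern repeats as AABB (period 4), so there are 2 interleaved tracks.
Stream A = 1, 8, 27, 64, 125, 216: perfect cubes starting at 1³.
Stream B = 6, 10, 15, 21, 28, 36: triangular numbers n(n+1)/2 for n = 3, 4, ….
Position 13 → stream A, term 7 = 343.

343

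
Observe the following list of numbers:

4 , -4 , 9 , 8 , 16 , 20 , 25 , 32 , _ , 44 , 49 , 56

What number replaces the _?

The terms cycle through 2 interleaved subsequences.
Track A: 4, 9, 16, 25, ?, 49. Perfect squares starting at 2².
Track B: -4, 8, 20, 32, 44, 56. Linear: a_n = -16 + 12·n.
Filling track A at index 5 by its rule yields 36.

36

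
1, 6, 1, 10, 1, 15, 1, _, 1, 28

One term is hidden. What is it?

Split by position mod 2 into 2 tracks.
Stream A: 1, 1, 1, 1, 1. Always 1.
Stream B: 6, 10, 15, ?, 28. Triangular numbers n(n+1)/2 for n = 3, 4, ….
Stream B's pattern makes the blank 21.

21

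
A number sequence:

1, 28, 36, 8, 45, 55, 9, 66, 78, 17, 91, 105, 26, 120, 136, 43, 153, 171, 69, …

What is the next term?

190

The slot pattern repeats as ABB (period 3), so there are 2 interleaved tracks.
Track A = 1, 8, 9, 17, 26, 43, 69: each term equals the sum of the previous two.
Track B = 28, 36, 45, 55, 66, 78, 91, 105, 120, 136, 153, 171: triangular numbers n(n+1)/2 for n = 7, 8, ….
Position 20 falls in track B as its term 13, giving 190.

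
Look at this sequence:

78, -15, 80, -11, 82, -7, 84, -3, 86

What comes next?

The terms cycle through 2 interleaved subsequences.
Track A: 78, 80, 82, 84, 86 — linear: a_n = 76 + 2·n.
Track B: -15, -11, -7, -3 — adding 4 each time.
Position 10 falls in track B as its term 5, giving 1.

1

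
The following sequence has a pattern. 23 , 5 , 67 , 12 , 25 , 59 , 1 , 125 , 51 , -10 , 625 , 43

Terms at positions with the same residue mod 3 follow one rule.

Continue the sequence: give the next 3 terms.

-21, 3125, 35

Split by position mod 3: positions 1, 4, 7, … form one track, and each other residue class forms its own.
Stream A: 23, 12, 1, -10. Arithmetic with common difference −11.
Stream B: 5, 25, 125, 625. Powers of 5.
Stream C: 67, 59, 51, 43. Subtracting 8 each time.
Position 13 falls in stream A as its term 5, giving -21.
Term 14 comes from stream B (its 5th entry): 3125.
Position 15 falls in stream C as its term 5, giving 35.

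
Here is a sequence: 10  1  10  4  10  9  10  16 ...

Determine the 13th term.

The terms cycle through 2 interleaved subsequences.
Track A is 10, 10, 10, 10, which is the constant sequence 10.
Track B is 1, 4, 9, 16, which is the squares 1², 2², 3², ….
The 13th slot belongs to track A; its 7th term is 10.

10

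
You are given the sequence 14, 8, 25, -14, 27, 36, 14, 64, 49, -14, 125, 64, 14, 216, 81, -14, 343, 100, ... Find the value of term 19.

14

Split by position mod 3 into 3 tracks.
Track A: 14, -14, 14, -14, 14, -14. Alternating ±14.
Track B: 8, 27, 64, 125, 216, 343. The cubes 2³, 3³, 4³, ….
Track C: 25, 36, 49, 64, 81, 100. Perfect squares starting at 5².
The 19th slot belongs to track A; its 7th term is 14.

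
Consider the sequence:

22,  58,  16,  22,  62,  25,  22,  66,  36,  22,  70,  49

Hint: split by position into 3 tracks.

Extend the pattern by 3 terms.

22, 74, 64

Split by position mod 3 into 3 tracks.
Stream A is 22, 22, 22, 22, which is always 22.
Stream B is 58, 62, 66, 70, which is arithmetic, step +4.
Stream C is 16, 25, 36, 49, which is the squares 4², 5², 6², ….
The 13th slot belongs to stream A; its 5th term is 22.
The 14th slot belongs to stream B; its 5th term is 74.
Position 15 → stream C, term 5 = 64.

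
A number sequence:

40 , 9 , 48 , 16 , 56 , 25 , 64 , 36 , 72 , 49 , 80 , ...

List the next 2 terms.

64, 88

Odd-indexed and even-indexed terms follow separate rules.
Track A is 40, 48, 56, 64, 72, 80, which is arithmetic with common difference +8.
Track B is 9, 16, 25, 36, 49, which is perfect squares starting at 3².
Position 12 falls in track B as its term 6, giving 64.
Position 13 → track A, term 7 = 88.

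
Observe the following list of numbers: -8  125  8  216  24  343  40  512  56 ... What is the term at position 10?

729

The terms cycle through 2 interleaved subsequences.
Stream A: -8, 8, 24, 40, 56 (linear: a_n = -24 + 16·n).
Stream B: 125, 216, 343, 512 (perfect cubes starting at 5³).
Position 10 → stream B, term 5 = 729.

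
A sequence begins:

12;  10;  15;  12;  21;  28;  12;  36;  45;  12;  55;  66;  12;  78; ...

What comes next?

The slot pattern repeats as ABB (period 3), so there are 2 interleaved tracks.
Subsequence A: 12, 12, 12, 12, 12. Always 12.
Subsequence B: 10, 15, 21, 28, 36, 45, 55, 66, 78. Triangular numbers n(n+1)/2 for n = 4, 5, ….
Position 15 falls in subsequence B as its term 10, giving 91.

91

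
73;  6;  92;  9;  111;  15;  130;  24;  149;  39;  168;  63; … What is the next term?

Split by position mod 2 into 2 tracks.
Track A is 73, 92, 111, 130, 149, 168, which is linear: a_n = 54 + 19·n.
Track B is 6, 9, 15, 24, 39, 63, which is a Fibonacci-like recurrence a_n = a_{n-1} + a_{n-2}.
Position 13 → track A, term 7 = 187.

187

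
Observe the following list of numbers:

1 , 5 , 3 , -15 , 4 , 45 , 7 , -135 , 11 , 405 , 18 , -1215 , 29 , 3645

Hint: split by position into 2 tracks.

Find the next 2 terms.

47, -10935

The terms cycle through 2 interleaved subsequences.
Stream A: 1, 3, 4, 7, 11, 18, 29 — each term equals the sum of the previous two.
Stream B: 5, -15, 45, -135, 405, -1215, 3645 — a geometric progression (common ratio -3).
The 15th slot belongs to stream A; its 8th term is 47.
Position 16 falls in stream B as its term 8, giving -10935.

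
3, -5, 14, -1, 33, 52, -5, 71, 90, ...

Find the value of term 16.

-17

Reading positions in blocks of 3 reveals the pattern ABB — 2 tracks woven together.
Track A is 3, -1, -5, which is subtracting 4 each time.
Track B is -5, 14, 33, 52, 71, 90, which is arithmetic, step +19.
The 16th slot belongs to track A; its 6th term is -17.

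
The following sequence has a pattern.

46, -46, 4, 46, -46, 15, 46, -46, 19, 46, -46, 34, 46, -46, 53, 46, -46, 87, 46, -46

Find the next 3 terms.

140, 46, -46

Positions follow the repeating pattern AAB; grouping by letter gives 2 tracks.
Track A: 46, -46, 46, -46, 46, -46, 46, -46, 46, -46, 46, -46, 46, -46 — oscillating between 46 and -46.
Track B: 4, 15, 19, 34, 53, 87 — each term equals the sum of the previous two.
Position 21 → track B, term 7 = 140.
Position 22 → track A, term 15 = 46.
Term 23 comes from track A (its 16th entry): -46.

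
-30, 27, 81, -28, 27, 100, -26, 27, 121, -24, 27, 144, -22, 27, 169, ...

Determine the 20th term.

Split by position mod 3 into 3 tracks.
Track A = -30, -28, -26, -24, -22: arithmetic with common difference +2.
Track B = 27, 27, 27, 27, 27: constant 27.
Track C = 81, 100, 121, 144, 169: perfect squares starting at 9².
The 20th slot belongs to track B; its 7th term is 27.

27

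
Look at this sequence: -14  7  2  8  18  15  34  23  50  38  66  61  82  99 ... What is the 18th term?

259

Split by position mod 2 into 2 tracks.
Track A: -14, 2, 18, 34, 50, 66, 82 (arithmetic, step +16).
Track B: 7, 8, 15, 23, 38, 61, 99 (a Fibonacci-like recurrence a_n = a_{n-1} + a_{n-2}).
Position 18 → track B, term 9 = 259.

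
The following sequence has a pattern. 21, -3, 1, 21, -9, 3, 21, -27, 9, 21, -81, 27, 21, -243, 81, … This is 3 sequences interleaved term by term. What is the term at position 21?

Split by position mod 3: positions 1, 4, 7, … form one track, and each other residue class forms its own.
Track A: 21, 21, 21, 21, 21 — always 21.
Track B: -3, -9, -27, -81, -243 — geometric with ratio 3.
Track C: 1, 3, 9, 27, 81 — powers of 3.
The 21st slot belongs to track C; its 7th term is 729.

729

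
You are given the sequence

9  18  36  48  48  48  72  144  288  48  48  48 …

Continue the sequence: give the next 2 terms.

576, 1152

The slot pattern repeats as AAABBB (period 6), so there are 2 interleaved tracks.
Track A is 9, 18, 36, 72, 144, 288, which is multiplying by 2 each time.
Track B is 48, 48, 48, 48, 48, 48, which is the constant sequence 48.
Position 13 → track A, term 7 = 576.
Position 14 → track A, term 8 = 1152.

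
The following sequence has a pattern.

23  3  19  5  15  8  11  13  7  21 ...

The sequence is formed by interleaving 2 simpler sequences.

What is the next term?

Odd-indexed and even-indexed terms follow separate rules.
Stream A is 23, 19, 15, 11, 7, which is arithmetic, step −4.
Stream B is 3, 5, 8, 13, 21, which is each term equals the sum of the previous two.
Position 11 → stream A, term 6 = 3.

3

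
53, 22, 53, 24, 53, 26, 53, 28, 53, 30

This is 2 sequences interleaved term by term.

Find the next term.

53

Taking every 2nd term gives 2 separate tracks.
Subsequence A: 53, 53, 53, 53, 53 — the constant sequence 53.
Subsequence B: 22, 24, 26, 28, 30 — arithmetic with common difference +2.
Term 11 comes from subsequence A (its 6th entry): 53.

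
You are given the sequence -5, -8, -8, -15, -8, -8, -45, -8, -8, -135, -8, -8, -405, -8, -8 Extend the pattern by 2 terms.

-1215, -8

The slot pattern repeats as ABB (period 3), so there are 2 interleaved tracks.
Subsequence A: -5, -15, -45, -135, -405 (a geometric progression (common ratio 3)).
Subsequence B: -8, -8, -8, -8, -8, -8, -8, -8, -8, -8 (always -8).
Term 16 comes from subsequence A (its 6th entry): -1215.
Position 17 → subsequence B, term 11 = -8.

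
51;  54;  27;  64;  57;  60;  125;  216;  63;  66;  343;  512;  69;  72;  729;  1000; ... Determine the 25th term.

87

Positions follow the repeating pattern AABB; grouping by letter gives 2 tracks.
Subsequence A: 51, 54, 57, 60, 63, 66, 69, 72 (adding 3 each time).
Subsequence B: 27, 64, 125, 216, 343, 512, 729, 1000 (consecutive cubes n³ from n = 3).
The 25th slot belongs to subsequence A; its 13th term is 87.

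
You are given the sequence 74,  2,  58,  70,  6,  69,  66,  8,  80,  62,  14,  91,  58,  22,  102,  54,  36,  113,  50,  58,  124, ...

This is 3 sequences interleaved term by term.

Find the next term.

Read the sequence 3 terms at a time; column i is its own pattern.
Stream A = 74, 70, 66, 62, 58, 54, 50: arithmetic with common difference −4.
Stream B = 2, 6, 8, 14, 22, 36, 58: each term equals the sum of the previous two.
Stream C = 58, 69, 80, 91, 102, 113, 124: adding 11 each time.
Term 22 comes from stream A (its 8th entry): 46.

46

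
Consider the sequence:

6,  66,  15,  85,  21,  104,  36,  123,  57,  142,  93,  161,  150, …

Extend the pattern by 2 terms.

180, 243

Taking every 2nd term gives 2 separate tracks.
Stream A: 6, 15, 21, 36, 57, 93, 150 — Fibonacci-style (each term is the sum of the two before it).
Stream B: 66, 85, 104, 123, 142, 161 — linear: a_n = 47 + 19·n.
Position 14 → stream B, term 7 = 180.
Term 15 comes from stream A (its 8th entry): 243.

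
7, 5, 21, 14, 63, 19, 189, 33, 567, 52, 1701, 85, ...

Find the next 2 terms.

Positions 1, 3, 5, … form one subsequence and positions 2, 4, 6, … form another.
Track A: 7, 21, 63, 189, 567, 1701. Geometric with ratio 3.
Track B: 5, 14, 19, 33, 52, 85. Fibonacci-style (each term is the sum of the two before it).
Position 13 falls in track A as its term 7, giving 5103.
Term 14 comes from track B (its 7th entry): 137.

5103, 137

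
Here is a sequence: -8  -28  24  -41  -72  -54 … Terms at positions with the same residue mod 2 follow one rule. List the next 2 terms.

216, -67

Split by position mod 2 into 2 tracks.
Subsequence A: -8, 24, -72. Geometric, ×-3 each step.
Subsequence B: -28, -41, -54. Linear: a_n = -15 − 13·n.
Position 7 → subsequence A, term 4 = 216.
Term 8 comes from subsequence B (its 4th entry): -67.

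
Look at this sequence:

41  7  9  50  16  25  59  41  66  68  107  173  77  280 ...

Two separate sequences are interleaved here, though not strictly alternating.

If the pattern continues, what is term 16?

86

Reading positions in blocks of 3 reveals the pattern ABB — 2 tracks woven together.
Subsequence A is 41, 50, 59, 68, 77, which is adding 9 each time.
Subsequence B is 7, 9, 16, 25, 41, 66, 107, 173, 280, which is a Fibonacci-like recurrence a_n = a_{n-1} + a_{n-2}.
Position 16 falls in subsequence A as its term 6, giving 86.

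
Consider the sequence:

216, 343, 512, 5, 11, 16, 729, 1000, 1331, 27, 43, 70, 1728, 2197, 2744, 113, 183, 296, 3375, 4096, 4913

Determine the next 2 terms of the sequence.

Reading positions in blocks of 6 reveals the pattern AAABBB — 2 tracks woven together.
Stream A = 216, 343, 512, 729, 1000, 1331, 1728, 2197, 2744, 3375, 4096, 4913: the cubes 6³, 7³, 8³, ….
Stream B = 5, 11, 16, 27, 43, 70, 113, 183, 296: each term equals the sum of the previous two.
The 22nd slot belongs to stream B; its 10th term is 479.
Position 23 → stream B, term 11 = 775.

479, 775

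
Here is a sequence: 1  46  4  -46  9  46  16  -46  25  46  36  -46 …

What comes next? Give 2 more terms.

Positions 1, 3, 5, … form one subsequence and positions 2, 4, 6, … form another.
Track A: 1, 4, 9, 16, 25, 36 — the squares 1², 2², 3², ….
Track B: 46, -46, 46, -46, 46, -46 — oscillating between 46 and -46.
Position 13 → track A, term 7 = 49.
Term 14 comes from track B (its 7th entry): 46.

49, 46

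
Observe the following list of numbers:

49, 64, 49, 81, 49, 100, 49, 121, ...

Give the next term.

49

Positions 1, 3, 5, … form one subsequence and positions 2, 4, 6, … form another.
Subsequence A is 49, 49, 49, 49, which is always 49.
Subsequence B is 64, 81, 100, 121, which is consecutive squares n² from n = 8.
Position 9 → subsequence A, term 5 = 49.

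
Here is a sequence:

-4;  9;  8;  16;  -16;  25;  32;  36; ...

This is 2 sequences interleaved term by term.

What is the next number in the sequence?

The terms cycle through 2 interleaved subsequences.
Track A: -4, 8, -16, 32. Multiplying by -2 each time.
Track B: 9, 16, 25, 36. The squares 3², 4², 5², ….
Position 9 falls in track A as its term 5, giving -64.

-64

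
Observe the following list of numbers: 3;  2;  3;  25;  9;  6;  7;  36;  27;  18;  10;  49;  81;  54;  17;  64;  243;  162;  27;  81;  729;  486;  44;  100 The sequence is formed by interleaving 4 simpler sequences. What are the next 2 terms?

Read the sequence 4 terms at a time; column i is its own pattern.
Track A: 3, 9, 27, 81, 243, 729 — powers 3^1, 3^2, 3^3, ….
Track B: 2, 6, 18, 54, 162, 486 — geometric with ratio 3.
Track C: 3, 7, 10, 17, 27, 44 — a Fibonacci-like recurrence a_n = a_{n-1} + a_{n-2}.
Track D: 25, 36, 49, 64, 81, 100 — consecutive squares n² from n = 5.
Term 25 comes from track A (its 7th entry): 2187.
Position 26 falls in track B as its term 7, giving 1458.

2187, 1458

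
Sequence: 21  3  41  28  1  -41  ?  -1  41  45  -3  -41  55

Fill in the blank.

Read the sequence 3 terms at a time; column i is its own pattern.
Track A is 21, 28, ?, 45, 55, which is the triangular numbers T_6, T_7, ….
Track B is 3, 1, -1, -3, which is subtracting 2 each time.
Track C is 41, -41, 41, -41, which is alternating ±41.
Track A's pattern makes the blank 36.

36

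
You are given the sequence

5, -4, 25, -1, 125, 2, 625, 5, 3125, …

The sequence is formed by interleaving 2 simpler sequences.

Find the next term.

8

Taking every 2nd term gives 2 separate tracks.
Track A: 5, 25, 125, 625, 3125. Successive powers of 5.
Track B: -4, -1, 2, 5. Adding 3 each time.
The 10th slot belongs to track B; its 5th term is 8.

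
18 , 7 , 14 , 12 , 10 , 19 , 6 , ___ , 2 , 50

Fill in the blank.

Positions 1, 3, 5, … form one subsequence and positions 2, 4, 6, … form another.
Subsequence A = 18, 14, 10, 6, 2: arithmetic with common difference −4.
Subsequence B = 7, 12, 19, ?, 50: a Fibonacci-like recurrence a_n = a_{n-1} + a_{n-2}.
Subsequence B's pattern makes the blank 31.

31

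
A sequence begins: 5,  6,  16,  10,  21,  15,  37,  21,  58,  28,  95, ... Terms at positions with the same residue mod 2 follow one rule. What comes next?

36

Odd-indexed and even-indexed terms follow separate rules.
Stream A = 5, 16, 21, 37, 58, 95: Fibonacci-style (each term is the sum of the two before it).
Stream B = 6, 10, 15, 21, 28: triangular numbers starting at T_3.
Term 12 comes from stream B (its 6th entry): 36.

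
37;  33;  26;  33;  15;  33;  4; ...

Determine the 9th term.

-7

Taking every 2nd term gives 2 separate tracks.
Subsequence A: 37, 26, 15, 4. Arithmetic with common difference −11.
Subsequence B: 33, 33, 33. The constant sequence 33.
Position 9 falls in subsequence A as its term 5, giving -7.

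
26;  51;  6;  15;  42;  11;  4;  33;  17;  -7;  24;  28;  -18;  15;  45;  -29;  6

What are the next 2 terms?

Read the sequence 3 terms at a time; column i is its own pattern.
Track A = 26, 15, 4, -7, -18, -29: arithmetic with common difference −11.
Track B = 51, 42, 33, 24, 15, 6: arithmetic, step −9.
Track C = 6, 11, 17, 28, 45: a Fibonacci-like recurrence a_n = a_{n-1} + a_{n-2}.
Position 18 falls in track C as its term 6, giving 73.
The 19th slot belongs to track A; its 7th term is -40.

73, -40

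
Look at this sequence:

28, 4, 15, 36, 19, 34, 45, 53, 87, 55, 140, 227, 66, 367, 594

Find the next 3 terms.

78, 961, 1555

Positions follow the repeating pattern ABB; grouping by letter gives 2 tracks.
Stream A is 28, 36, 45, 55, 66, which is triangular numbers starting at T_7.
Stream B is 4, 15, 19, 34, 53, 87, 140, 227, 367, 594, which is Fibonacci-style (each term is the sum of the two before it).
Position 16 falls in stream A as its term 6, giving 78.
The 17th slot belongs to stream B; its 11th term is 961.
Position 18 → stream B, term 12 = 1555.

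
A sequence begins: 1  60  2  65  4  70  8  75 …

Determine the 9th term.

16

Taking every 2nd term gives 2 separate tracks.
Track A = 1, 2, 4, 8: successive powers of 2.
Track B = 60, 65, 70, 75: linear: a_n = 55 + 5·n.
Position 9 → track A, term 5 = 16.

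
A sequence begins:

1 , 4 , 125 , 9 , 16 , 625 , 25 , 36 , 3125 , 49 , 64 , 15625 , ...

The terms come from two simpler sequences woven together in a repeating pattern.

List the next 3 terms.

The slot pattern repeats as AAB (period 3), so there are 2 interleaved tracks.
Track A: 1, 4, 9, 16, 25, 36, 49, 64 — consecutive squares n² from n = 1.
Track B: 125, 625, 3125, 15625 — powers of 5.
Position 13 → track A, term 9 = 81.
Term 14 comes from track A (its 10th entry): 100.
Term 15 comes from track B (its 5th entry): 78125.

81, 100, 78125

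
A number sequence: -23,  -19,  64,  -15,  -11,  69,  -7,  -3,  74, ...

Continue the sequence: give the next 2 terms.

The slot pattern repeats as AAB (period 3), so there are 2 interleaved tracks.
Track A: -23, -19, -15, -11, -7, -3 — arithmetic with common difference +4.
Track B: 64, 69, 74 — adding 5 each time.
Position 10 falls in track A as its term 7, giving 1.
Term 11 comes from track A (its 8th entry): 5.

1, 5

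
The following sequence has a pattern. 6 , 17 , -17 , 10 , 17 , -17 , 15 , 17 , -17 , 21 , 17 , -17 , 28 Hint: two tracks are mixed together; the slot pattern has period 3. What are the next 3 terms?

The slot pattern repeats as ABB (period 3), so there are 2 interleaved tracks.
Track A: 6, 10, 15, 21, 28. The triangular numbers T_3, T_4, ….
Track B: 17, -17, 17, -17, 17, -17, 17, -17. Alternating ±17.
Term 14 comes from track B (its 9th entry): 17.
Position 15 → track B, term 10 = -17.
The 16th slot belongs to track A; its 6th term is 36.

17, -17, 36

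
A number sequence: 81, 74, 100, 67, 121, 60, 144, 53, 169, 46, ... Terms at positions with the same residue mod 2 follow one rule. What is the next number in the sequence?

196

Split by position mod 2 into 2 tracks.
Subsequence A is 81, 100, 121, 144, 169, which is the squares 9², 10², 11², ….
Subsequence B is 74, 67, 60, 53, 46, which is subtracting 7 each time.
Position 11 falls in subsequence A as its term 6, giving 196.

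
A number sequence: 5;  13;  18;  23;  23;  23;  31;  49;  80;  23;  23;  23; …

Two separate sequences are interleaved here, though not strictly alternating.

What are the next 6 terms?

129, 209, 338, 23, 23, 23

Reading positions in blocks of 6 reveals the pattern AAABBB — 2 tracks woven together.
Subsequence A = 5, 13, 18, 31, 49, 80: each term equals the sum of the previous two.
Subsequence B = 23, 23, 23, 23, 23, 23: constant 23.
Term 13 comes from subsequence A (its 7th entry): 129.
The 14th slot belongs to subsequence A; its 8th term is 209.
Term 15 comes from subsequence A (its 9th entry): 338.
Term 16 comes from subsequence B (its 7th entry): 23.
Term 17 comes from subsequence B (its 8th entry): 23.
Position 18 → subsequence B, term 9 = 23.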